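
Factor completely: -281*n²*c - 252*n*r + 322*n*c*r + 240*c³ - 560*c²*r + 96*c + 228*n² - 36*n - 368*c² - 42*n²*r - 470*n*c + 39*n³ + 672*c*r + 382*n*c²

Group: 3*n*(13*n² - 59*n*c - 14*n*r + 76*n - 30*c² + 70*c*r + 46*c - 84*r - 12) - 8*c*(13*n² - 59*n*c - 14*n*r + 76*n - 30*c² + 70*c*r + 46*c - 84*r - 12); both groups contain (13*n² - 59*n*c - 14*n*r + 76*n - 30*c² + 70*c*r + 46*c - 84*r - 12), so (3*n - 8*c) is a factor with cofactor 13*n² - 59*n*c - 14*n*r + 76*n - 30*c² + 70*c*r + 46*c - 84*r - 12.
The cofactor groups again: 13*n² - 59*n*c - 14*n*r + 76*n - 30*c² + 70*c*r + 46*c - 84*r - 12 = 13*n*(n - 5*c + 6) + (6*c - 14*r - 2)*(n - 5*c + 6); both groups contain (n - 5*c + 6), giving (13*n + 6*c - 14*r - 2)*(n - 5*c + 6).

(n - 5*c + 6)*(3*n - 8*c)*(13*n + 6*c - 14*r - 2)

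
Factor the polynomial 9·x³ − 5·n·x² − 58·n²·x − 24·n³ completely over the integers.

Group: 2·n·(−12·n² − 23·n·x + 9·x²) + x·(−12·n² − 23·n·x + 9·x²); both groups contain (−12·n² − 23·n·x + 9·x²), so (2·n + x) is a factor with cofactor −12·n² − 23·n·x + 9·x².
The cofactor groups again: −12·n² − 23·n·x + 9·x² = −3·n·(4·n + 9·x) + x·(4·n + 9·x); both groups contain (4·n + 9·x), giving −(3·n − x)·(4·n + 9·x).

−(2·n + x)·(3·n − x)·(4·n + 9·x)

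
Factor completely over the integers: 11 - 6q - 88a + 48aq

Group as (48aq - 88a) + (-6q + 11) = 8a(6q - 11) - (6q - 11).
Both groups share the factor (6q - 11).

(6q - 11)(8a - 1)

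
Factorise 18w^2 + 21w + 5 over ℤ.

(3w + 1)(6w + 5)

Need a pair with product 18·5 = 90 and sum 21: that's 6 and 15.
Split the middle term: 18w^2 + 6w + 15w + 5 = 6w(3w + 1) + 5(3w + 1).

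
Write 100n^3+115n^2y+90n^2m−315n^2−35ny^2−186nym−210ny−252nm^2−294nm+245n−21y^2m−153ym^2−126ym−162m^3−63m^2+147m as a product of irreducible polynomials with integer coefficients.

(4n−y−6m−7)(5n+3m)(5n+7y+9m−7)

Group: 4n(25n^2+35ny+60nm−35n+21ym+27m^2−21m) + (−y−6m−7)(25n^2+35ny+60nm−35n+21ym+27m^2−21m); both groups contain (25n^2+35ny+60nm−35n+21ym+27m^2−21m), so (4n−y−6m−7) is a factor with cofactor 25n^2+35ny+60nm−35n+21ym+27m^2−21m.
The cofactor groups again: 25n^2+35ny+60nm−35n+21ym+27m^2−21m = 5n(5n+3m) + (7y+9m−7)(5n+3m); both groups contain (5n+3m), giving (5n+7y+9m−7)(5n+3m).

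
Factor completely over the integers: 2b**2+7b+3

Need a pair with product 2·3 = 6 and sum 7: that's 6 and 1.
Split the middle term: 2b**2+6b + b+3 = 2b(b+3) + (b+3).

(2b+1)(b+3)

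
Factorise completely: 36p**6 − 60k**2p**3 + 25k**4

Recognize a perfect-square trinomial with the parts 6p**3 and 5k**2.

(5k**2 − 6p**3)**2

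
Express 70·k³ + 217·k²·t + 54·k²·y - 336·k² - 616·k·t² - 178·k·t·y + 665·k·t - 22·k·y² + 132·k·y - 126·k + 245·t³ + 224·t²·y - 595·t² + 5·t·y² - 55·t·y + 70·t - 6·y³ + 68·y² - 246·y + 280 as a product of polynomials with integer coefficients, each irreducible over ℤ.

(14·k - 7·t - 6·y + 14)·(5·k - 7·t + y - 4)·(k + 5·t + y - 5)

Group: k·(70·k² - 133·k·t - 16·k·y + 14·k + 49·t² + 35·t·y - 70·t - 6·y² + 38·y - 56) + (5·t + y - 5)·(70·k² - 133·k·t - 16·k·y + 14·k + 49·t² + 35·t·y - 70·t - 6·y² + 38·y - 56); both groups contain (70·k² - 133·k·t - 16·k·y + 14·k + 49·t² + 35·t·y - 70·t - 6·y² + 38·y - 56), so (k + 5·t + y - 5) is a factor with cofactor 70·k² - 133·k·t - 16·k·y + 14·k + 49·t² + 35·t·y - 70·t - 6·y² + 38·y - 56.
The cofactor groups again: 70·k² - 133·k·t - 16·k·y + 14·k + 49·t² + 35·t·y - 70·t - 6·y² + 38·y - 56 = 5·k·(14·k - 7·t - 6·y + 14) + (-7·t + y - 4)·(14·k - 7·t - 6·y + 14); both groups contain (14·k - 7·t - 6·y + 14), giving (5·k - 7·t + y - 4)·(14·k - 7·t - 6·y + 14).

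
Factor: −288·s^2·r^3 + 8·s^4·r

8·r·s^2·(s − 6·r)·(s + 6·r)

Factor out 8·s^2·r, leaving s^2 − 36·r^2, which is a difference of two squares.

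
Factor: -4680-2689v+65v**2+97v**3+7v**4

(7v+13)(v+8)(v+9)(v-5)

Among the possible rational roots, v = -13/7 is a root, giving the factor (7v+13) and quotient v**3+12v**2-13v-360.
Continuing, v = -9 is a root, so (v+9) divides it; the quotient is v**2+3v-40.
The remaining quadratic factors as (v+8)(v-5).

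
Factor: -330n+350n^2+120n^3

Pull out the common factor 10n, then factor the remaining trinomial.

10n(3n+11)(4n-3)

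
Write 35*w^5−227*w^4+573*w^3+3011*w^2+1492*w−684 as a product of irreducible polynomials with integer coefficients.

(5*w+9)*(7*w−2)*(w+1)*(w^2−9*w+38)

Among the possible rational roots, w = −9/5 is a root, so (5*w+9) is a factor; dividing leaves 7*w^4−58*w^3+219*w^2+208*w−76.
Then w = −1 is a root, giving the factor (w+1) and quotient 7*w^3−65*w^2+284*w−76.
Then w = 2/7 is a root, so (7*w−2) is a factor; dividing leaves w^2−9*w+38.
The quadratic w^2−9*w+38 has discriminant −71 < 0 and is irreducible over ℤ.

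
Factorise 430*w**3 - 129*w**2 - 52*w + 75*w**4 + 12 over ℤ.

(3*w + 1)*(5*w - 1)*(5*w - 2)*(w + 6)

Testing divisors of the constant over divisors of the leading coefficient, w = -6 is a root, giving the factor (w + 6) and quotient 75*w**3 - 20*w**2 - 9*w + 2.
Continuing, w = 2/5 is a root, so (5*w - 2) divides it; the quotient is 15*w**2 + 2*w - 1.
The remaining quadratic factors as (5*w - 1)(3*w + 1).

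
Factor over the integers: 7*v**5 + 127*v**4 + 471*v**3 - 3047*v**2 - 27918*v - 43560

By the rational root theorem, v = -15/7 is a root, so (7*v + 15) divides it; the quotient is v**4 + 16*v**3 + 33*v**2 - 506*v - 2904.
Next, v = -11 is a root, so (v + 11) is a factor; dividing leaves v**3 + 5*v**2 - 22*v - 264.
Next, v = 6 is a root, so (v - 6) divides it; the quotient is v**2 + 11*v + 44.
The quadratic v**2 + 11*v + 44 has discriminant -55 < 0 and is irreducible over ℤ.

(7*v + 15)*(v + 11)*(v - 6)*(v**2 + 11*v + 44)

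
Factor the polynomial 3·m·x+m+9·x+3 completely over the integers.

Group as (3·m·x+m) + (9·x+3) = m·(3·x+1) + 3·(3·x+1).
Both groups share the factor (3·x+1).

(3·x+1)·(m+3)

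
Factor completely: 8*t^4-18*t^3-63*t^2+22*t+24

(2*t+1)*(4*t-3)*(t+2)*(t-4)

Trying the rational-root candidates, t = 3/4 is a root, giving the factor (4*t-3) and quotient 2*t^3-3*t^2-18*t-8.
Then t = -1/2 is a root, giving the factor (2*t+1) and quotient t^2-2*t-8.
The remaining quadratic factors as (t+2)(t-4).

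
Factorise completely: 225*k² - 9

9*(5*k + 1)*(5*k - 1)

Factor out 9, leaving 25*k² - 1, which is a difference of two squares.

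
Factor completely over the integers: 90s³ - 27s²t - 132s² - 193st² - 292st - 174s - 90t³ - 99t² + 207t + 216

(3s + 2t - 3)(5s - 9t - 9)(6s + 5t + 8)

Group: 5s(18s² + 27st + 6s + 10t² + t - 24) + (-9t - 9)(18s² + 27st + 6s + 10t² + t - 24); both groups contain (18s² + 27st + 6s + 10t² + t - 24), so (5s - 9t - 9) is a factor with cofactor 18s² + 27st + 6s + 10t² + t - 24.
The cofactor groups again: 18s² + 27st + 6s + 10t² + t - 24 = 6s(3s + 2t - 3) + (5t + 8)(3s + 2t - 3); both groups contain (3s + 2t - 3), giving (6s + 5t + 8)(3s + 2t - 3).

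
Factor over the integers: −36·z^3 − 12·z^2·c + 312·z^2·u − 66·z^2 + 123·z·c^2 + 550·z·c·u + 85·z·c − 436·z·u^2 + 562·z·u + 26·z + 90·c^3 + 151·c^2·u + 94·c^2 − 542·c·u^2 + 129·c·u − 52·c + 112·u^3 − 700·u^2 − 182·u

Group: z·(−36·z^2 − 84·z·c + 60·z·u − 66·z − 45·c^2 + 82·c·u − 47·c − 16·u^2 + 100·u + 26) + (−2·c − 7·u)·(−36·z^2 − 84·z·c + 60·z·u − 66·z − 45·c^2 + 82·c·u − 47·c − 16·u^2 + 100·u + 26); both groups contain (−36·z^2 − 84·z·c + 60·z·u − 66·z − 45·c^2 + 82·c·u − 47·c − 16·u^2 + 100·u + 26), so (z − 2·c − 7·u) is a factor with cofactor −36·z^2 − 84·z·c + 60·z·u − 66·z − 45·c^2 + 82·c·u − 47·c − 16·u^2 + 100·u + 26.
The cofactor groups again: −36·z^2 − 84·z·c + 60·z·u − 66·z − 45·c^2 + 82·c·u − 47·c − 16·u^2 + 100·u + 26 = −6·z·(6·z + 9·c − 2·u + 13) + (−5·c + 8·u + 2)·(6·z + 9·c − 2·u + 13); both groups contain (6·z + 9·c − 2·u + 13), giving −(6·z + 5·c − 8·u − 2)·(6·z + 9·c − 2·u + 13).

−(z − 2·c − 7·u)·(6·z + 5·c − 8·u − 2)·(6·z + 9·c − 2·u + 13)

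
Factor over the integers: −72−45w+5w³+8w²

By the rational root theorem, w = −3 is a root, so (w+3) is a factor; dividing leaves 5w²−7w−24.
The remaining quadratic factors as (w−3)(5w+8).

(5w+8)(w+3)(w−3)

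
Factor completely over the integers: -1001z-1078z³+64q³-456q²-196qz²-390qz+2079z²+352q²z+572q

Group: 4q(16q²+116qz-114q+154z²-297z+143) - 7z(16q²+116qz-114q+154z²-297z+143); both groups contain (16q²+116qz-114q+154z²-297z+143), so (4q-7z) is a factor with cofactor 16q²+116qz-114q+154z²-297z+143.
The cofactor groups again: 16q²+116qz-114q+154z²-297z+143 = 2q(8q+14z-13) + (11z-11)(8q+14z-13); both groups contain (8q+14z-13), giving (2q+11z-11)(8q+14z-13).

(2q+11z-11)(4q-7z)(8q+14z-13)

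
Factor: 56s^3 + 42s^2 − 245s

7s(2s + 5)(4s − 7)

Pull out the common factor 7s, then factor the remaining trinomial.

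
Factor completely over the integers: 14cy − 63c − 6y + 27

Group as (14cy − 63c) + (−6y + 27) = 7c(2y − 9) − 3(2y − 9).
Both groups share the factor (2y − 9).

(2y − 9)(7c − 3)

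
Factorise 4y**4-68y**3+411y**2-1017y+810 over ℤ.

(2y-3)(2y-9)(y-5)(y-6)

Among the possible rational roots, y = 5 is a root, giving the factor (y-5) and quotient 4y**3-48y**2+171y-162.
Next, y = 9/2 is a root, so (2y-9) is a factor; dividing leaves 2y**2-15y+18.
The remaining quadratic factors as (2y-3)(y-6).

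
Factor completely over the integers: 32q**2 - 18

Pull out the common factor 2; 16q**2 - 9 is a difference of squares.

2(4q + 3)(4q - 3)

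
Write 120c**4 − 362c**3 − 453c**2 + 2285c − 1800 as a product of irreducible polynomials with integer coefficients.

Trying the rational-root candidates, c = 9/4 is a root, giving the factor (4c − 9) and quotient 30c**3 − 23c**2 − 165c + 200.
Then c = 8/5 is a root, so (5c − 8) divides it; the quotient is 6c**2 + 5c − 25.
The remaining quadratic factors as (3c − 5)(2c + 5).

(2c + 5)(3c − 5)(4c − 9)(5c − 8)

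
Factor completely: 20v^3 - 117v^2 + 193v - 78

(4v - 13)(5v - 3)(v - 2)

Trying the rational-root candidates, v = 2 is a root, so (v - 2) is a factor; dividing leaves 20v^2 - 77v + 39.
The remaining quadratic factors as (5v - 3)(4v - 13).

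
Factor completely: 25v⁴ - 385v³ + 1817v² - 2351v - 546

(5v + 1)(5v - 13)(v - 6)(v - 7)

Among the possible rational roots, v = 7 is a root, giving the factor (v - 7) and quotient 25v³ - 210v² + 347v + 78.
Next, v = -1/5 is a root, giving the factor (5v + 1) and quotient 5v² - 43v + 78.
The remaining quadratic factors as (5v - 13)(v - 6).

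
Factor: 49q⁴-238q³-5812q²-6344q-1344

Among the possible rational roots, q = -2/7 is a root, so (7q+2) divides it; the quotient is 7q³-36q²-820q-672.
Continuing, q = -6/7 is a root, so (7q+6) is a factor; dividing leaves q²-6q-112.
The remaining quadratic factors as (q+8)(q-14).

(7q+2)(7q+6)(q+8)(q-14)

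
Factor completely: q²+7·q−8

Two integers with product −8 and sum 7 are −1 and 8.

(q+8)·(q−1)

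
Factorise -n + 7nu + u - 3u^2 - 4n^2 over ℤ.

-(4n - 3u + 1)(n - u)

Group: -4n(n - u) + (3u - 1)(n - u); both groups contain (n - u).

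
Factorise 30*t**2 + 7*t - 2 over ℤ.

(5*t + 2)*(6*t - 1)

Need a pair with product 30·(-2) = -60 and sum 7: that's 12 and -5.
Split the middle term: 30*t**2 + 12*t - 5*t - 2 = 6*t*(5*t + 2) - (5*t + 2).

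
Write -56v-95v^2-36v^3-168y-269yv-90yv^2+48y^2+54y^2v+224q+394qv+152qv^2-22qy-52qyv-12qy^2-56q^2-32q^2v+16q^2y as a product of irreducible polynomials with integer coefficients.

(2y-4v-7)(2q-9v-8)(4q-3y-v)

Group: 2y(8q^2-6qy-38qv-32q+27yv+24y+9v^2+8v) + (-4v-7)(8q^2-6qy-38qv-32q+27yv+24y+9v^2+8v); both groups contain (8q^2-6qy-38qv-32q+27yv+24y+9v^2+8v), so (2y-4v-7) is a factor with cofactor 8q^2-6qy-38qv-32q+27yv+24y+9v^2+8v.
The cofactor groups again: 8q^2-6qy-38qv-32q+27yv+24y+9v^2+8v = 2q(4q-3y-v) + (-9v-8)(4q-3y-v); both groups contain (4q-3y-v), giving (2q-9v-8)(4q-3y-v).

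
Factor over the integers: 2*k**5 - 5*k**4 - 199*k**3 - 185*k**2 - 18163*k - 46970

Trying the rational-root candidates, k = -5/2 is a root, giving the factor (2*k + 5) and quotient k**4 - 5*k**3 - 87*k**2 + 125*k - 9394.
Continuing, k = -11 is a root, so (k + 11) divides it; the quotient is k**3 - 16*k**2 + 89*k - 854.
Then k = 14 is a root, giving the factor (k - 14) and quotient k**2 - 2*k + 61.
The quadratic k**2 - 2*k + 61 has discriminant -240 < 0 and is irreducible over ℤ.

(2*k + 5)*(k + 11)*(k - 14)*(k**2 - 2*k + 61)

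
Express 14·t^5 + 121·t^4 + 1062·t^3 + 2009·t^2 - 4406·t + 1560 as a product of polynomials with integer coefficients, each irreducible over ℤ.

Trying the rational-root candidates, t = -4 is a root, so (t + 4) divides it; the quotient is 14·t^4 + 65·t^3 + 802·t^2 - 1199·t + 390.
Next, t = 1/2 is a root, so (2·t - 1) divides it; the quotient is 7·t^3 + 36·t^2 + 419·t - 390.
Then t = 6/7 is a root, so (7·t - 6) is a factor; dividing leaves t^2 + 6·t + 65.
The quadratic t^2 + 6·t + 65 has discriminant -224 < 0 and is irreducible over ℤ.

(2·t - 1)·(7·t - 6)·(t + 4)·(t^2 + 6·t + 65)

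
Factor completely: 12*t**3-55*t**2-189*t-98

(3*t+2)*(4*t+7)*(t-7)

By the rational root theorem, t = 7 is a root, so (t-7) divides it; the quotient is 12*t**2+29*t+14.
The remaining quadratic factors as (3*t+2)(4*t+7).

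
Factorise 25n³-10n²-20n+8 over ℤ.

Group as (25n³-20n) + (-10n²+8) = 5n(5n²-4) - 2(5n²-4).
Both groups share the factor (5n²-4).

(5n-2)(5n²-4)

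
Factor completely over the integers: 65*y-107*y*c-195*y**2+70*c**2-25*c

-(13*y-5*c)*(15*y+14*c-5)

Group: -13*y*(15*y+14*c-5) + 5*c*(15*y+14*c-5); both groups contain (15*y+14*c-5).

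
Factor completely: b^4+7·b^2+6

(b^2+1)·(b^2+6)

Substitute u = b^2 to get a quadratic in u, then factor.
b^2+6 is irreducible over ℤ (always positive, so no real roots).
b^2+1 is irreducible over ℤ (sum of squares).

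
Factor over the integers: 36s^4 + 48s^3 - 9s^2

Pull out the common factor 3s^2, then factor the remaining trinomial.

3s^2(2s + 3)(6s - 1)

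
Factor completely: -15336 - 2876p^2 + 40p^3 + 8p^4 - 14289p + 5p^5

(5p + 8)(p + 3)(p - 9)(p^2 + 6p + 71)

Among the possible rational roots, p = 9 is a root, so (p - 9) is a factor; dividing leaves 5p^4 + 53p^3 + 517p^2 + 1777p + 1704.
Continuing, p = -3 is a root, giving the factor (p + 3) and quotient 5p^3 + 38p^2 + 403p + 568.
Next, p = -8/5 is a root, so (5p + 8) is a factor; dividing leaves p^2 + 6p + 71.
The quadratic p^2 + 6p + 71 has discriminant -248 < 0 and is irreducible over ℤ.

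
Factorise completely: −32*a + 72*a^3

8*a*(3*a + 2)*(3*a − 2)

Factor out 8*a, leaving 9*a^2 − 4, which is a difference of two squares.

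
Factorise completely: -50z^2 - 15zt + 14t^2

-(5z - 2t)(10z + 7t)

Group: -5z(10z + 7t) + 2t(10z + 7t); both groups contain (10z + 7t).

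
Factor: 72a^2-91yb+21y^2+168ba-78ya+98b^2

Group: 7y(3y-7b-6a) + (-14b-12a)(3y-7b-6a); both groups contain (3y-7b-6a).

(7y-14b-12a)(3y-7b-6a)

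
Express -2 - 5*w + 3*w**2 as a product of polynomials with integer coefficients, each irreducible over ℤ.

Need a pair with product 3·(-2) = -6 and sum -5: that's 1 and -6.
Split the middle term: 3*w**2 + w - 6*w - 2 = w*(3*w + 1) - 2*(3*w + 1).

(3*w + 1)*(w - 2)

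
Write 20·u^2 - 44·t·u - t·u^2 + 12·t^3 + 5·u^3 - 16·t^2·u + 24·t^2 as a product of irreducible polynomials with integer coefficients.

(2·t + u + 4)·(6·t - 5·u)·(t - u)

Group: 6·t·(2·t^2 - t·u + 4·t - u^2 - 4·u) - 5·u·(2·t^2 - t·u + 4·t - u^2 - 4·u); both groups contain (2·t^2 - t·u + 4·t - u^2 - 4·u), so (6·t - 5·u) is a factor with cofactor 2·t^2 - t·u + 4·t - u^2 - 4·u.
The cofactor groups again: 2·t^2 - t·u + 4·t - u^2 - 4·u = t·(2·t + u + 4) - u·(2·t + u + 4); both groups contain (2·t + u + 4), giving (t - u)·(2·t + u + 4).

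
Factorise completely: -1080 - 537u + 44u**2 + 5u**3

By the rational root theorem, u = 8 is a root, so (u - 8) is a factor; dividing leaves 5u**2 + 84u + 135.
The remaining quadratic factors as (5u + 9)(u + 15).

(5u + 9)(u + 15)(u - 8)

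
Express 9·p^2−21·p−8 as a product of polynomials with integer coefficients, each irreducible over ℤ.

Need a pair with product 9·(−8) = −72 and sum −21: that's −24 and 3.
Split the middle term: 9·p^2−24·p + 3·p−8 = 3·p·(3·p−8) + (3·p−8).

(3·p+1)·(3·p−8)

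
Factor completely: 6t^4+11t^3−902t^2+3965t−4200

(2t−7)(3t−5)(t+15)(t−8)

Trying the rational-root candidates, t = 5/3 is a root, giving the factor (3t−5) and quotient 2t^3+7t^2−289t+840.
Continuing, t = 7/2 is a root, so (2t−7) is a factor; dividing leaves t^2+7t−120.
The remaining quadratic factors as (t−8)(t+15).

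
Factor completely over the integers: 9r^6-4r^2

r^2(3r^2+2)(3r^2-2)

Every term has a factor of r^2; factoring it out leaves 9r^4-4.
Recognize a difference of squares with the parts 3r^2 and 2.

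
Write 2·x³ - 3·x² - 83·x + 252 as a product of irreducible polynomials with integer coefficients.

Trying the rational-root candidates, x = -7 is a root, so (x + 7) divides it; the quotient is 2·x² - 17·x + 36.
The remaining quadratic factors as (2·x - 9)(x - 4).

(2·x - 9)·(x + 7)·(x - 4)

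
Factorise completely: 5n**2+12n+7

(5n+7)(n+1)

Need a pair with product 5·7 = 35 and sum 12: that's 7 and 5.
Split the middle term: 5n**2+7n + 5n+7 = n(5n+7) + (5n+7).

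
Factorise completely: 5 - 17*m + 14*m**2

Need a pair with product 14·5 = 70 and sum -17: that's -10 and -7.
Split the middle term: 14*m**2 - 10*m - 7*m + 5 = 2*m*(7*m - 5) - (7*m - 5).

(2*m - 1)*(7*m - 5)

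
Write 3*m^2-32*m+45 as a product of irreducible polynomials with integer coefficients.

Need a pair with product 3·45 = 135 and sum -32: that's -5 and -27.
Split the middle term: 3*m^2-5*m - 27*m+45 = m*(3*m-5) - 9*(3*m-5).

(3*m-5)*(m-9)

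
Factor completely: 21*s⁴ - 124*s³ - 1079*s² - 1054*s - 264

(3*s + 2)*(7*s + 3)*(s + 4)*(s - 11)

Testing divisors of the constant over divisors of the leading coefficient, s = 11 is a root, giving the factor (s - 11) and quotient 21*s³ + 107*s² + 98*s + 24.
Then s = -3/7 is a root, so (7*s + 3) divides it; the quotient is 3*s² + 14*s + 8.
The remaining quadratic factors as (s + 4)(3*s + 2).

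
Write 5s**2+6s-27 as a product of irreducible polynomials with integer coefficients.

Need a pair with product 5·(-27) = -135 and sum 6: that's 15 and -9.
Split the middle term: 5s**2+15s - 9s-27 = 5s(s+3) - 9(s+3).

(5s-9)(s+3)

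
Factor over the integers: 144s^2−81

9(4s+3)(4s−3)

Factor out 9, leaving 16s^2−9, which is a difference of two squares.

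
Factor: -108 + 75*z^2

3*(5*z + 6)*(5*z - 6)

Pull out the common factor 3; 25*z^2 - 36 is a difference of squares.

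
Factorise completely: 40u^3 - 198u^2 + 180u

2u(4u - 15)(5u - 6)

Pull out the common factor 2u, then factor the remaining trinomial.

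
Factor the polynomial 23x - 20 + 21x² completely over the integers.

Need a pair with product 21·(-20) = -420 and sum 23: that's 35 and -12.
Split the middle term: 21x² + 35x - 12x - 20 = 7x(3x + 5) - 4(3x + 5).

(3x + 5)(7x - 4)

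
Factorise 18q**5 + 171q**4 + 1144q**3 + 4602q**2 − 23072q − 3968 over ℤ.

(3q − 8)(6q + 1)(q + 8)(q**2 + 4q + 62)

Testing divisors of the constant over divisors of the leading coefficient, q = −1/6 is a root, so (6q + 1) divides it; the quotient is 3q**4 + 28q**3 + 186q**2 + 736q − 3968.
Then q = −8 is a root, giving the factor (q + 8) and quotient 3q**3 + 4q**2 + 154q − 496.
Then q = 8/3 is a root, giving the factor (3q − 8) and quotient q**2 + 4q + 62.
The quadratic q**2 + 4q + 62 has discriminant −232 < 0 and is irreducible over ℤ.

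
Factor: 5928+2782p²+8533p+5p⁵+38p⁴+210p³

(5p+13)(p+1)(p+8)(p²-4p+57)

Trying the rational-root candidates, p = -13/5 is a root, giving the factor (5p+13) and quotient p⁴+5p³+29p²+481p+456.
Then p = -1 is a root, giving the factor (p+1) and quotient p³+4p²+25p+456.
Continuing, p = -8 is a root, so (p+8) is a factor; dividing leaves p²-4p+57.
The quadratic p²-4p+57 has discriminant -212 < 0 and is irreducible over ℤ.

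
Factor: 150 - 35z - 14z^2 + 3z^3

(3z + 10)(z - 3)(z - 5)

Among the possible rational roots, z = 5 is a root, so (z - 5) is a factor; dividing leaves 3z^2 + z - 30.
The remaining quadratic factors as (3z + 10)(z - 3).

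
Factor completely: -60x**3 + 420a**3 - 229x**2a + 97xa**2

Group: 5x(-12x**2 - 29xa + 60a**2) + 7a(-12x**2 - 29xa + 60a**2); both groups contain (-12x**2 - 29xa + 60a**2), so (5x + 7a) is a factor with cofactor -12x**2 - 29xa + 60a**2.
The cofactor groups again: -12x**2 - 29xa + 60a**2 = -3x(4x + 15a) + 4a(4x + 15a); both groups contain (4x + 15a), giving -(3x - 4a)(4x + 15a).

-(3x - 4a)(4x + 15a)(5x + 7a)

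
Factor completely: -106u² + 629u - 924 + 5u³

Testing divisors of the constant over divisors of the leading coefficient, u = 12 is a root, giving the factor (u - 12) and quotient 5u² - 46u + 77.
The remaining quadratic factors as (5u - 11)(u - 7).

(5u - 11)(u - 12)(u - 7)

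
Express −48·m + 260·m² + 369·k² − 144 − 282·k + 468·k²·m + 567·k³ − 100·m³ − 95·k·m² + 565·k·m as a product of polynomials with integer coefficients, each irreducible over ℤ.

Group: 9·k·(63·k² + 17·k·m + 83·k − 20·m² + 28·m + 24) + (5·m − 6)·(63·k² + 17·k·m + 83·k − 20·m² + 28·m + 24); both groups contain (63·k² + 17·k·m + 83·k − 20·m² + 28·m + 24), so (9·k + 5·m − 6) is a factor with cofactor 63·k² + 17·k·m + 83·k − 20·m² + 28·m + 24.
The cofactor groups again: 63·k² + 17·k·m + 83·k − 20·m² + 28·m + 24 = 7·k·(9·k − 4·m + 8) + (5·m + 3)·(9·k − 4·m + 8); both groups contain (9·k − 4·m + 8), giving (7·k + 5·m + 3)·(9·k − 4·m + 8).

(7·k + 5·m + 3)·(9·k + 5·m − 6)·(9·k − 4·m + 8)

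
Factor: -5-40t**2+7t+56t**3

Group as (56t**3+7t) + (-40t**2-5) = 7t(8t**2+1) - 5(8t**2+1).
Both groups share the factor (8t**2+1).

(7t-5)(8t**2+1)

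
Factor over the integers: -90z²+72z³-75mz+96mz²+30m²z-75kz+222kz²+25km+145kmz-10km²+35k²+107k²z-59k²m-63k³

Group: k(-63k²-59km-82kz+35k-10m²-32mz+25m-24z²+30z) - 3z(-63k²-59km-82kz+35k-10m²-32mz+25m-24z²+30z); both groups contain (-63k²-59km-82kz+35k-10m²-32mz+25m-24z²+30z), so (k-3z) is a factor with cofactor -63k²-59km-82kz+35k-10m²-32mz+25m-24z²+30z.
The cofactor groups again: -63k²-59km-82kz+35k-10m²-32mz+25m-24z²+30z = -9k(7k+5m+6z) + (-2m-4z+5)(7k+5m+6z); both groups contain (7k+5m+6z), giving -(9k+2m+4z-5)(7k+5m+6z).

-(7k+5m+6z)(9k+2m+4z-5)(k-3z)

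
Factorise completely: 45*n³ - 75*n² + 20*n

5*n*(3*n - 1)*(3*n - 4)

Pull out the common factor 5*n, then factor the remaining trinomial.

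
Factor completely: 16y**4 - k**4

(2y - k)(2y + k)(4y**2 + k**2)

(2y)⁴ − (k)⁴ = ((2y)² − (k)²)((2y)² + (k)²); the first factor splits again, the second (4y**2 + k**2) is irreducible.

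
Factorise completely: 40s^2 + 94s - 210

Pull out the common factor 2, then factor the remaining trinomial.

2(4s + 15)(5s - 7)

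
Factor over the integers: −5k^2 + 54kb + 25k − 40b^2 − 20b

−(k − 10b − 5)(5k − 4b)

Group: −5k(k − 10b − 5) + 4b(k − 10b − 5); both groups contain (k − 10b − 5).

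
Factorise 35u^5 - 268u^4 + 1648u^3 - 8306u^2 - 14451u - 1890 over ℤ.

By the rational root theorem, u = -6/5 is a root, so (5u + 6) is a factor; dividing leaves 7u^4 - 62u^3 + 404u^2 - 2146u - 315.
Then u = -1/7 is a root, so (7u + 1) divides it; the quotient is u^3 - 9u^2 + 59u - 315.
Then u = 7 is a root, so (u - 7) divides it; the quotient is u^2 - 2u + 45.
The quadratic u^2 - 2u + 45 has discriminant -176 < 0 and is irreducible over ℤ.

(5u + 6)(7u + 1)(u - 7)(u^2 - 2u + 45)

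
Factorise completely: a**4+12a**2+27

Substitute u = a**2 to get a quadratic in u, then factor.
a**2+3 is irreducible over ℤ (always positive, so no real roots).
a**2+9 is irreducible over ℤ (sum of squares).

(a**2+3)(a**2+9)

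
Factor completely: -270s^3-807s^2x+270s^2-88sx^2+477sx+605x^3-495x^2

-(15s-11x)(2s+5x)(9s+11x-9)

Group: 2s(-135s^2-66sx+135s+121x^2-99x) + 5x(-135s^2-66sx+135s+121x^2-99x); both groups contain (-135s^2-66sx+135s+121x^2-99x), so (2s+5x) is a factor with cofactor -135s^2-66sx+135s+121x^2-99x.
The cofactor groups again: -135s^2-66sx+135s+121x^2-99x = -15s(9s+11x-9) + 11x(9s+11x-9); both groups contain (9s+11x-9), giving -(15s-11x)(9s+11x-9).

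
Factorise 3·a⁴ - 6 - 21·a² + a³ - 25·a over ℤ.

(3·a + 1)·(a + 1)·(a + 2)·(a - 3)

Among the possible rational roots, a = 3 is a root, so (a - 3) is a factor; dividing leaves 3·a³ + 10·a² + 9·a + 2.
Then a = -1 is a root, giving the factor (a + 1) and quotient 3·a² + 7·a + 2.
The remaining quadratic factors as (a + 2)(3·a + 1).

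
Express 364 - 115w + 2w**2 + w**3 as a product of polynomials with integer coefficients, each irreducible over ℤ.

Among the possible rational roots, w = 4 is a root, so (w - 4) divides it; the quotient is w**2 + 6w - 91.
The remaining quadratic factors as (w + 13)(w - 7).

(w + 13)(w - 4)(w - 7)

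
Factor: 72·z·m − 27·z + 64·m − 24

Group as (72·z·m − 27·z) + (64·m − 24) = 9·z·(8·m − 3) + 8·(8·m − 3).
Both groups share the factor (8·m − 3).

(8·m − 3)·(9·z + 8)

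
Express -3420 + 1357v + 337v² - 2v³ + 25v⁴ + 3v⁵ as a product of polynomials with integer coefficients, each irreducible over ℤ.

(3v - 5)(v + 4)(v + 9)(v² - 3v + 19)

Among the possible rational roots, v = -4 is a root, so (v + 4) divides it; the quotient is 3v⁴ + 13v³ - 54v² + 553v - 855.
Next, v = 5/3 is a root, so (3v - 5) divides it; the quotient is v³ + 6v² - 8v + 171.
Continuing, v = -9 is a root, so (v + 9) is a factor; dividing leaves v² - 3v + 19.
The quadratic v² - 3v + 19 has discriminant -67 < 0 and is irreducible over ℤ.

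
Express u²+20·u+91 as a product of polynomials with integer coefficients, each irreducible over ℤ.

(u+13)·(u+7)

Two integers with product 91 and sum 20 are 13 and 7.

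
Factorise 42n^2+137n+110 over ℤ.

(6n+11)(7n+10)

Need a pair with product 42·110 = 4620 and sum 137: that's 77 and 60.
Split the middle term: 42n^2+77n + 60n+110 = 7n(6n+11) + 10(6n+11).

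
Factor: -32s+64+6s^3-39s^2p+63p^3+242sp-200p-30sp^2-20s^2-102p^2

(3s-3p-4)(s-7p+2)(2s+3p-8)

Group: 2s(3s^2-24sp+2s+21p^2+22p-8) + (3p-8)(3s^2-24sp+2s+21p^2+22p-8); both groups contain (3s^2-24sp+2s+21p^2+22p-8), so (2s+3p-8) is a factor with cofactor 3s^2-24sp+2s+21p^2+22p-8.
The cofactor groups again: 3s^2-24sp+2s+21p^2+22p-8 = s(3s-3p-4) + (-7p+2)(3s-3p-4); both groups contain (3s-3p-4), giving (s-7p+2)(3s-3p-4).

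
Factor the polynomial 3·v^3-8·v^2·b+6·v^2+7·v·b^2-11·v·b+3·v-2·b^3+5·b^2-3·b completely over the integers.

Group: v·(3·v^2-5·v·b+3·v+2·b^2-3·b) + (-b+1)·(3·v^2-5·v·b+3·v+2·b^2-3·b); both groups contain (3·v^2-5·v·b+3·v+2·b^2-3·b), so (v-b+1) is a factor with cofactor 3·v^2-5·v·b+3·v+2·b^2-3·b.
The cofactor groups again: 3·v^2-5·v·b+3·v+2·b^2-3·b = 3·v·(v-b) + (-2·b+3)·(v-b); both groups contain (v-b), giving (3·v-2·b+3)·(v-b).

(3·v-2·b+3)·(v-b)·(v-b+1)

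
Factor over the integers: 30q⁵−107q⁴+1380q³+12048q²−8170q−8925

Testing divisors of the constant over divisors of the leading coefficient, q = 7/6 is a root, so (6q−7) is a factor; dividing leaves 5q⁴−12q³+216q²+2260q+1275.
Next, q = −5 is a root, giving the factor (q+5) and quotient 5q³−37q²+401q+255.
Next, q = −3/5 is a root, so (5q+3) is a factor; dividing leaves q²−8q+85.
The quadratic q²−8q+85 has discriminant −276 < 0 and is irreducible over ℤ.

(5q+3)(6q−7)(q+5)(q²−8q+85)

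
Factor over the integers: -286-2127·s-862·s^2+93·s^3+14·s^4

(2·s-13)·(7·s+1)·(s+11)·(s+2)

By the rational root theorem, s = -2 is a root, so (s+2) is a factor; dividing leaves 14·s^3+65·s^2-992·s-143.
Next, s = 13/2 is a root, giving the factor (2·s-13) and quotient 7·s^2+78·s+11.
The remaining quadratic factors as (s+11)(7·s+1).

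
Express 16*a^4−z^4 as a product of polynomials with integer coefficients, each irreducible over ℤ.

(2*a)⁴ − (z)⁴ = ((2*a)² − (z)²)((2*a)² + (z)²); the first factor splits again, the second (4*a^2+z^2) is irreducible.

(2*a+z)*(2*a−z)*(4*a^2+z^2)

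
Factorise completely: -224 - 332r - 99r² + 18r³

Testing divisors of the constant over divisors of the leading coefficient, r = -7/6 is a root, so (6r + 7) is a factor; dividing leaves 3r² - 20r - 32.
The remaining quadratic factors as (3r + 4)(r - 8).

(3r + 4)(6r + 7)(r - 8)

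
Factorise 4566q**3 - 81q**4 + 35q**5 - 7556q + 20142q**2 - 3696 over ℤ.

(5q - 3)(7q + 2)(q + 4)(q**2 - 6q + 154)

Trying the rational-root candidates, q = -2/7 is a root, giving the factor (7q + 2) and quotient 5q**4 - 13q**3 + 656q**2 + 2690q - 1848.
Next, q = 3/5 is a root, so (5q - 3) divides it; the quotient is q**3 - 2q**2 + 130q + 616.
Then q = -4 is a root, so (q + 4) divides it; the quotient is q**2 - 6q + 154.
The quadratic q**2 - 6q + 154 has discriminant -580 < 0 and is irreducible over ℤ.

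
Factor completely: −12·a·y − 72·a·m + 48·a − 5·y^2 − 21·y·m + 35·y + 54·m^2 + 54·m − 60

Group: −y·(12·a + 5·y − 9·m − 15) + (−6·m + 4)·(12·a + 5·y − 9·m − 15); both groups contain (12·a + 5·y − 9·m − 15).

−(12·a + 5·y − 9·m − 15)·(y + 6·m − 4)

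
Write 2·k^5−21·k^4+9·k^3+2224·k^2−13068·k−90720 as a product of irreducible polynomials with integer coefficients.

Testing divisors of the constant over divisors of the leading coefficient, k = 10 is a root, so (k−10) divides it; the quotient is 2·k^4−k^3−k^2+2214·k+9072.
Then k = −8 is a root, so (k+8) is a factor; dividing leaves 2·k^3−17·k^2+135·k+1134.
Next, k = −9/2 is a root, giving the factor (2·k+9) and quotient k^2−13·k+126.
The quadratic k^2−13·k+126 has discriminant −335 < 0 and is irreducible over ℤ.

(2·k+9)·(k+8)·(k−10)·(k^2−13·k+126)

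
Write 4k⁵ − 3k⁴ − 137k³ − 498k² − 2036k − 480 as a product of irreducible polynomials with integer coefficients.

Among the possible rational roots, k = 8 is a root, so (k − 8) divides it; the quotient is 4k⁴ + 29k³ + 95k² + 262k + 60.
Continuing, k = −5 is a root, giving the factor (k + 5) and quotient 4k³ + 9k² + 50k + 12.
Next, k = −1/4 is a root, so (4k + 1) divides it; the quotient is k² + 2k + 12.
The quadratic k² + 2k + 12 has discriminant −44 < 0 and is irreducible over ℤ.

(4k + 1)(k + 5)(k − 8)(k² + 2k + 12)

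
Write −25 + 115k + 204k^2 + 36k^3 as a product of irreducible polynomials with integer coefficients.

By the rational root theorem, k = −5/6 is a root, so (6k + 5) divides it; the quotient is 6k^2 + 29k − 5.
The remaining quadratic factors as (k + 5)(6k − 1).

(6k + 5)(6k − 1)(k + 5)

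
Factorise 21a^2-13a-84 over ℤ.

Need a pair with product 21·(-84) = -1764 and sum -13: that's 36 and -49.
Split the middle term: 21a^2+36a - 49a-84 = 3a(7a+12) - 7(7a+12).

(3a-7)(7a+12)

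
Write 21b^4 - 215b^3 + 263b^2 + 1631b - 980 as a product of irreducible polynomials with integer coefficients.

(3b + 7)(7b - 4)(b - 5)(b - 7)

By the rational root theorem, b = -7/3 is a root, so (3b + 7) divides it; the quotient is 7b^3 - 88b^2 + 293b - 140.
Then b = 5 is a root, so (b - 5) is a factor; dividing leaves 7b^2 - 53b + 28.
The remaining quadratic factors as (7b - 4)(b - 7).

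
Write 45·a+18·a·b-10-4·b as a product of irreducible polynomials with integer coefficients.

(2·b+5)·(9·a-2)

Group as (18·a·b+45·a) + (-4·b-10) = 9·a·(2·b+5) - 2·(2·b+5).
Both groups share the factor (2·b+5).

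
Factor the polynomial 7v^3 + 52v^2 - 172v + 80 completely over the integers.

By the rational root theorem, v = 2 is a root, so (v - 2) divides it; the quotient is 7v^2 + 66v - 40.
The remaining quadratic factors as (7v - 4)(v + 10).

(7v - 4)(v + 10)(v - 2)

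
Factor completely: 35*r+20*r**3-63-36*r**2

(5*r-9)*(4*r**2+7)

Group as (20*r**3+35*r) + (-36*r**2-63) = 5*r*(4*r**2+7) - 9*(4*r**2+7).
Both groups share the factor (4*r**2+7).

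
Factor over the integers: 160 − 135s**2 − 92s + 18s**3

By the rational root theorem, s = 5/6 is a root, giving the factor (6s − 5) and quotient 3s**2 − 20s − 32.
The remaining quadratic factors as (3s + 4)(s − 8).

(3s + 4)(6s − 5)(s − 8)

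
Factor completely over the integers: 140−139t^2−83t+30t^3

Trying the rational-root candidates, t = 5 is a root, giving the factor (t−5) and quotient 30t^2+11t−28.
The remaining quadratic factors as (6t+7)(5t−4).

(5t−4)(6t+7)(t−5)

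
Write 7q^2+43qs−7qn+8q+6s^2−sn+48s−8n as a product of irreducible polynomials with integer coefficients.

Group: q(7q+s+8) + (6s−n)(7q+s+8); both groups contain (7q+s+8).

(q+6s−n)(7q+s+8)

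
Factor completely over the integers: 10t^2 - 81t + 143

(2t - 11)(5t - 13)

Need a pair with product 10·143 = 1430 and sum -81: that's -55 and -26.
Split the middle term: 10t^2 - 55t - 26t + 143 = 5t(2t - 11) - 13(2t - 11).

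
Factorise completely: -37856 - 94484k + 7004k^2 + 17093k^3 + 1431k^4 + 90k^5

(3k + 8)(5k + 2)(6k - 13)(k^2 + 15k + 182)

Testing divisors of the constant over divisors of the leading coefficient, k = 13/6 is a root, giving the factor (6k - 13) and quotient 15k^4 + 271k^3 + 3436k^2 + 8612k + 2912.
Then k = -8/3 is a root, giving the factor (3k + 8) and quotient 5k^3 + 77k^2 + 940k + 364.
Continuing, k = -2/5 is a root, giving the factor (5k + 2) and quotient k^2 + 15k + 182.
The quadratic k^2 + 15k + 182 has discriminant -503 < 0 and is irreducible over ℤ.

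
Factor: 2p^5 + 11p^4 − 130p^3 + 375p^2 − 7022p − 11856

(2p + 3)(p + 13)(p − 8)(p^2 − p + 38)

Among the possible rational roots, p = 8 is a root, so (p − 8) is a factor; dividing leaves 2p^4 + 27p^3 + 86p^2 + 1063p + 1482.
Continuing, p = −3/2 is a root, so (2p + 3) divides it; the quotient is p^3 + 12p^2 + 25p + 494.
Then p = −13 is a root, so (p + 13) is a factor; dividing leaves p^2 − p + 38.
The quadratic p^2 − p + 38 has discriminant −151 < 0 and is irreducible over ℤ.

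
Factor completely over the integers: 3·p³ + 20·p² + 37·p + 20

Trying the rational-root candidates, p = -4 is a root, so (p + 4) is a factor; dividing leaves 3·p² + 8·p + 5.
The remaining quadratic factors as (p + 1)(3·p + 5).

(3·p + 5)·(p + 1)·(p + 4)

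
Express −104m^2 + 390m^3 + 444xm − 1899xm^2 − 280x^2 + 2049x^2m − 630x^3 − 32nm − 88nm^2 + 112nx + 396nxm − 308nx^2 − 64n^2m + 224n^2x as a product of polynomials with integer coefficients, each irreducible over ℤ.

Group: 8n(28nx − 8nm − 70x^2 + 111xm − 26m^2) + (9x − 15m + 4)(28nx − 8nm − 70x^2 + 111xm − 26m^2); both groups contain (28nx − 8nm − 70x^2 + 111xm − 26m^2), so (8n + 9x − 15m + 4) is a factor with cofactor 28nx − 8nm − 70x^2 + 111xm − 26m^2.
The cofactor groups again: 28nx − 8nm − 70x^2 + 111xm − 26m^2 = 7x(4n − 10x + 13m) − 2m(4n − 10x + 13m); both groups contain (4n − 10x + 13m), giving (7x − 2m)(4n − 10x + 13m).

(8n + 9x − 15m + 4)(7x − 2m)(4n − 10x + 13m)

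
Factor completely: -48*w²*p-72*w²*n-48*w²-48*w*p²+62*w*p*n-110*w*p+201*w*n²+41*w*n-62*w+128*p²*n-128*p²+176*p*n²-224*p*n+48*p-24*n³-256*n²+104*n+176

Group: 3*w*(-16*w*p-24*w*n-16*w-16*p²-22*p*n+6*p+3*n²+35*n+22) + (-8*n+8)*(-16*w*p-24*w*n-16*w-16*p²-22*p*n+6*p+3*n²+35*n+22); both groups contain (-16*w*p-24*w*n-16*w-16*p²-22*p*n+6*p+3*n²+35*n+22), so (3*w-8*n+8) is a factor with cofactor -16*w*p-24*w*n-16*w-16*p²-22*p*n+6*p+3*n²+35*n+22.
The cofactor groups again: -16*w*p-24*w*n-16*w-16*p²-22*p*n+6*p+3*n²+35*n+22 = -8*w*(2*p+3*n+2) + (-8*p+n+11)*(2*p+3*n+2); both groups contain (2*p+3*n+2), giving -(8*w+8*p-n-11)*(2*p+3*n+2).

-(3*w-8*n+8)*(8*w+8*p-n-11)*(2*p+3*n+2)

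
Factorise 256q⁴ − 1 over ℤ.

Difference of squares twice: with A = 4q and B = 1, A⁴ − B⁴ = (A² − B²)(A² + B²), and A² − B² factors again.

(4q + 1)(4q − 1)(16q² + 1)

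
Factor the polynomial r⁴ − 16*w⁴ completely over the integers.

Write as (r²)² − (4*w²)², then factor r² − 4*w² once more.

(r + 2*w)*(r − 2*w)*(r² + 4*w²)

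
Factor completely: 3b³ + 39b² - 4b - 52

Group as (3b³ - 4b) + (39b² - 52) = b(3b² - 4) + 13(3b² - 4).
Both groups share the factor (3b² - 4).

(b + 13)(3b² - 4)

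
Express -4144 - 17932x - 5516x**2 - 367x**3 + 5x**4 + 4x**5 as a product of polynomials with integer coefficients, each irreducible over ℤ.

Testing divisors of the constant over divisors of the leading coefficient, x = 14 is a root, giving the factor (x - 14) and quotient 4x**4 + 61x**3 + 487x**2 + 1302x + 296.
Next, x = -4 is a root, so (x + 4) is a factor; dividing leaves 4x**3 + 45x**2 + 307x + 74.
Then x = -1/4 is a root, so (4x + 1) divides it; the quotient is x**2 + 11x + 74.
The quadratic x**2 + 11x + 74 has discriminant -175 < 0 and is irreducible over ℤ.

(4x + 1)(x + 4)(x - 14)(x**2 + 11x + 74)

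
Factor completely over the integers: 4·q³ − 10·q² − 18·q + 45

Group as (4·q³ − 18·q) + (−10·q² + 45) = 2·q·(2·q² − 9) − 5·(2·q² − 9).
Both groups share the factor (2·q² − 9).

(2·q − 5)·(2·q² − 9)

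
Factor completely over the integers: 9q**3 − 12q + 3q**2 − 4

Group as (9q**3 − 12q) + (3q**2 − 4) = 3q(3q**2 − 4) + (3q**2 − 4).
Both groups share the factor (3q**2 − 4).

(3q + 1)(3q**2 − 4)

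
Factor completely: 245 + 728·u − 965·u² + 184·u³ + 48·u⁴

(3·u − 5)·(4·u + 1)·(4·u − 7)·(u + 7)

By the rational root theorem, u = 7/4 is a root, so (4·u − 7) is a factor; dividing leaves 12·u³ + 67·u² − 124·u − 35.
Continuing, u = 5/3 is a root, giving the factor (3·u − 5) and quotient 4·u² + 29·u + 7.
The remaining quadratic factors as (u + 7)(4·u + 1).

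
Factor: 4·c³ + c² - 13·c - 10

(4·c + 5)·(c + 1)·(c - 2)

Testing divisors of the constant over divisors of the leading coefficient, c = 2 is a root, giving the factor (c - 2) and quotient 4·c² + 9·c + 5.
The remaining quadratic factors as (4·c + 5)(c + 1).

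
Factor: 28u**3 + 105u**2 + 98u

Pull out the common factor 7u, then factor the remaining trinomial.

7u(4u + 7)(u + 2)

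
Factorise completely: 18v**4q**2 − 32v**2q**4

2q**2v**2(3v − 4q)(3v + 4q)

Every term has a factor of 2v**2q**2. Then 9v**2 − 16q**2 = (3v)² − (4q)².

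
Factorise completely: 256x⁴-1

(4x+1)(4x-1)(16x²+1)

Write as (16x²)² − (1)², then factor 16x²-1 once more.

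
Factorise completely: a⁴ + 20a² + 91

Substitute u = a² to get a quadratic in u, then factor.
a² + 13 is irreducible over ℤ (always positive, so no real roots).
a² + 7 is irreducible over ℤ (always positive, so no real roots).

(a² + 13)(a² + 7)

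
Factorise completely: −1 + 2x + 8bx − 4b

(2x − 1)(4b + 1)

Group as (8bx − 4b) + (2x − 1) = 4b(2x − 1) + (2x − 1).
Both groups share the factor (2x − 1).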